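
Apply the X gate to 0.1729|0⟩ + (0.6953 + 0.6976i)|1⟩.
(0.6953 + 0.6976i)|0⟩ + 0.1729|1⟩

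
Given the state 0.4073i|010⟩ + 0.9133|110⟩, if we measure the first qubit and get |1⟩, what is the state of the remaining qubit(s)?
|10⟩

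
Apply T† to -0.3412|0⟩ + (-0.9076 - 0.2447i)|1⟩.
-0.3412|0⟩ + (-0.8148 + 0.4687i)|1⟩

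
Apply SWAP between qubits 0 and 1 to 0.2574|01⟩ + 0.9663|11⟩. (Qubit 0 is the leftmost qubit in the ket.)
0.2574|10⟩ + 0.9663|11⟩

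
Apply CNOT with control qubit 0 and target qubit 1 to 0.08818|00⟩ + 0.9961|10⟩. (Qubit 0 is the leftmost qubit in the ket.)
0.08818|00⟩ + 0.9961|11⟩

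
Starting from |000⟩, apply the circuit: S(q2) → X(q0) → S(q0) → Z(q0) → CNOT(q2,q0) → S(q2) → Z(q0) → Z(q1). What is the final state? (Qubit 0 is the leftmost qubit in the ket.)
i|100⟩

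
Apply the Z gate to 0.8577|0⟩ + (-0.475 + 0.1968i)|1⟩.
0.8577|0⟩ + (0.475 - 0.1968i)|1⟩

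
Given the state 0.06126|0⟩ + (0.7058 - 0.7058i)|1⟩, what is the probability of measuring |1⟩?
0.9963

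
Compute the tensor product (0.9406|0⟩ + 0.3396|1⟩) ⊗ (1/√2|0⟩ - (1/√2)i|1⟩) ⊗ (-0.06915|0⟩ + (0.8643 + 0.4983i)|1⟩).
-0.04599|000⟩ + (0.5748 + 0.3314i)|001⟩ + 0.04599i|010⟩ + (0.3314 - 0.5748i)|011⟩ - 0.01661|100⟩ + (0.2075 + 0.1197i)|101⟩ + 0.01661i|110⟩ + (0.1197 - 0.2075i)|111⟩

amp(|b₁b₂…⟩) = product of the factor amplitudes for bits b₁, b₂, …; only kets whose every factor amplitude is nonzero survive.
|000⟩: (0.9406)(1/√2)(-0.06915) = -0.04599
|001⟩: (0.9406)(1/√2)(0.8643 + 0.4983i) = (0.5748 + 0.3314i)
|010⟩: (0.9406)(-(1/√2)i)(-0.06915) = 0.04599i
|011⟩: (0.9406)(-(1/√2)i)(0.8643 + 0.4983i) = (0.3314 - 0.5748i)
|100⟩: (0.3396)(1/√2)(-0.06915) = -0.01661
|101⟩: (0.3396)(1/√2)(0.8643 + 0.4983i) = (0.2075 + 0.1197i)
|110⟩: (0.3396)(-(1/√2)i)(-0.06915) = 0.01661i
|111⟩: (0.3396)(-(1/√2)i)(0.8643 + 0.4983i) = (0.1197 - 0.2075i)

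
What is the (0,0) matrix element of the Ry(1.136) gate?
0.843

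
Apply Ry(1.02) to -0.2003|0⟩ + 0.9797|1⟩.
-0.6531|0⟩ + 0.7572|1⟩

Ry(1.02) = [[cos(θ/2), −sin(θ/2)], [sin(θ/2), cos(θ/2)]]; θ = 1.02, cos(θ/2) ≈ 0.872745, sin(θ/2) ≈ 0.488177.
With a = amp(|0⟩) = -0.2003 and b = amp(|1⟩) = 0.9797:
new amp(|0⟩) = (0.872745)·a + (-0.488177)·b = -0.6531
new amp(|1⟩) = (0.488177)·a + (0.872745)·b = 0.7572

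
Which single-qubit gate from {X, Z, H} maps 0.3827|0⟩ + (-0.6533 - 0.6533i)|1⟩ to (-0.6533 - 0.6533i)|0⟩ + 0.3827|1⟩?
X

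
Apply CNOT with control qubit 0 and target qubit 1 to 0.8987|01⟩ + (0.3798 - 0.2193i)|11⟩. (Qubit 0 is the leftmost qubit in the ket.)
0.8987|01⟩ + (0.3798 - 0.2193i)|10⟩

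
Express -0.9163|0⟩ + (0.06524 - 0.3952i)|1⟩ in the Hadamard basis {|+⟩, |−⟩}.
(-0.6018 - 0.2794i)|+⟩ + (-0.6941 + 0.2794i)|−⟩

With |ψ⟩ = α|0⟩ + β|1⟩, the Hadamard-basis coefficients are ⟨+|ψ⟩ = (α + β)/√2 and ⟨−|ψ⟩ = (α − β)/√2.
Here α = -0.9163, β = (0.06524 - 0.3952i): (α + β)/√2 = (-0.6018 - 0.2794i), (α − β)/√2 = (-0.6941 + 0.2794i).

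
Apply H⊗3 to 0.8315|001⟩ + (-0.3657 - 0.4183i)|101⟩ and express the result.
(0.1647 - 0.1479i)|000⟩ + (-0.1647 + 0.1479i)|001⟩ + (0.1647 - 0.1479i)|010⟩ + (-0.1647 + 0.1479i)|011⟩ + (0.4233 + 0.1479i)|100⟩ + (-0.4233 - 0.1479i)|101⟩ + (0.4233 + 0.1479i)|110⟩ + (-0.4233 - 0.1479i)|111⟩

H⊗3 gives amp(|y⟩) = (1/2√2) Σ_x (−1)^(x·y) amp(|x⟩), where x·y is the number of positions in which both x and y have a 1.
|000⟩: (0.8315 + (-0.3657 - 0.4183i))/(2√2) = (0.1647 - 0.1479i)
|001⟩: (-0.8315 - (-0.3657 - 0.4183i))/(2√2) = (-0.1647 + 0.1479i)
|010⟩: (0.8315 + (-0.3657 - 0.4183i))/(2√2) = (0.1647 - 0.1479i)
|011⟩: (-0.8315 - (-0.3657 - 0.4183i))/(2√2) = (-0.1647 + 0.1479i)
|100⟩: (0.8315 - (-0.3657 - 0.4183i))/(2√2) = (0.4233 + 0.1479i)
|101⟩: (-0.8315 + (-0.3657 - 0.4183i))/(2√2) = (-0.4233 - 0.1479i)
|110⟩: (0.8315 - (-0.3657 - 0.4183i))/(2√2) = (0.4233 + 0.1479i)
|111⟩: (-0.8315 + (-0.3657 - 0.4183i))/(2√2) = (-0.4233 - 0.1479i)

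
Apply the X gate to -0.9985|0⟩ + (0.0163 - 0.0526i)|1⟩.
(0.0163 - 0.0526i)|0⟩ - 0.9985|1⟩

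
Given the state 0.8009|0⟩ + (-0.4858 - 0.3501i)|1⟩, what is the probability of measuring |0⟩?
0.6414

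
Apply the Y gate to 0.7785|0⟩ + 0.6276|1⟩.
-0.6276i|0⟩ + 0.7785i|1⟩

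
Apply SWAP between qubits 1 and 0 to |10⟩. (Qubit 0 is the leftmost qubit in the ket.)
|01⟩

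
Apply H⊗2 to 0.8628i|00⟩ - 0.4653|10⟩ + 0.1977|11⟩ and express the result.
(-0.1338 + 0.4314i)|00⟩ + (-0.3315 + 0.4314i)|01⟩ + (0.1338 + 0.4314i)|10⟩ + (0.3315 + 0.4314i)|11⟩

H⊗2 gives amp(|y⟩) = (1/2) Σ_x (−1)^(x·y) amp(|x⟩), where x·y is the number of positions in which both x and y have a 1.
|00⟩: (0.8628i - 0.4653 + 0.1977)/2 = (-0.1338 + 0.4314i)
|01⟩: (0.8628i - 0.4653 - 0.1977)/2 = (-0.3315 + 0.4314i)
|10⟩: (0.8628i + 0.4653 - 0.1977)/2 = (0.1338 + 0.4314i)
|11⟩: (0.8628i + 0.4653 + 0.1977)/2 = (0.3315 + 0.4314i)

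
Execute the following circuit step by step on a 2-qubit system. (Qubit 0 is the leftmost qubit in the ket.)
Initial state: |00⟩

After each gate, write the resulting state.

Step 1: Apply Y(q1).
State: i|01⟩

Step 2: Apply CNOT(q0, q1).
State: i|01⟩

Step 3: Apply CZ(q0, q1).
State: i|01⟩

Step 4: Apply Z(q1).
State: -i|01⟩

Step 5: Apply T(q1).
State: (1/√2 - (1/√2)i)|01⟩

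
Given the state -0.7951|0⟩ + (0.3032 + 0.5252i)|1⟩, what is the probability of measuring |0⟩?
0.6322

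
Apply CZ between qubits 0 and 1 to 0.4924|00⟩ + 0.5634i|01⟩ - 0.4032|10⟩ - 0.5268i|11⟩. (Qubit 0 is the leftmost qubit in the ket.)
0.4924|00⟩ + 0.5634i|01⟩ - 0.4032|10⟩ + 0.5268i|11⟩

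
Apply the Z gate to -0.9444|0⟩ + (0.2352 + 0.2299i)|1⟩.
-0.9444|0⟩ + (-0.2352 - 0.2299i)|1⟩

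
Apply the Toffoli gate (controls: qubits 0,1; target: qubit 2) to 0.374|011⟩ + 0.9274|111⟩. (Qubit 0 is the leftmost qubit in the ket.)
0.374|011⟩ + 0.9274|110⟩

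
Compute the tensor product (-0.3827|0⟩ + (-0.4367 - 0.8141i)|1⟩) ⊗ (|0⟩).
-0.3827|00⟩ + (-0.4367 - 0.8141i)|10⟩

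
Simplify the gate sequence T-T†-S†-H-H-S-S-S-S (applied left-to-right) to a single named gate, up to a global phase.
S†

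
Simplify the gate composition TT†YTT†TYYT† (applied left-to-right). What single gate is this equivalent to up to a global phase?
Y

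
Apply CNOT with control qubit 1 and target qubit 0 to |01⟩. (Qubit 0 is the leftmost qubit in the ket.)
|11⟩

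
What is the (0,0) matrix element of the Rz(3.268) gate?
(-0.06316 - 0.998i)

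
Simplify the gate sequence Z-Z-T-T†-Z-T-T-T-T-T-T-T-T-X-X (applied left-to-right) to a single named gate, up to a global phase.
Z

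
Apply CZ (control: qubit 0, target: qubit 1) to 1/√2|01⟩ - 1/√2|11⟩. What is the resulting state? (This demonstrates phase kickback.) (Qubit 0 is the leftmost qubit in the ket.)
1/√2|01⟩ + 1/√2|11⟩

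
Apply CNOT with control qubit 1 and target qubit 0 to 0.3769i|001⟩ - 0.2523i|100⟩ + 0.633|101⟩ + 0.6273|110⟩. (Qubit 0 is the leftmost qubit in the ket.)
0.3769i|001⟩ + 0.6273|010⟩ - 0.2523i|100⟩ + 0.633|101⟩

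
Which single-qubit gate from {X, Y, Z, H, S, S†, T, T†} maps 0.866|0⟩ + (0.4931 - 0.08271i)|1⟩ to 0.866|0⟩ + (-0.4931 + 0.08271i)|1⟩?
Z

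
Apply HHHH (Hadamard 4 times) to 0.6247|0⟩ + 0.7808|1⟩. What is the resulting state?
0.6247|0⟩ + 0.7808|1⟩

H² = I, so an even number of Hadamards cancels: H^4 = I and the state is unchanged.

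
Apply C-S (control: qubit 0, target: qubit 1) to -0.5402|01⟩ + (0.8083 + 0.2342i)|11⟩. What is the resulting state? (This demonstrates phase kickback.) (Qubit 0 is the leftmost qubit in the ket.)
-0.5402|01⟩ + (-0.2342 + 0.8083i)|11⟩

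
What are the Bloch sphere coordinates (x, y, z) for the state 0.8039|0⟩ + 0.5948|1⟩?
(0.9563, 0, 0.2925)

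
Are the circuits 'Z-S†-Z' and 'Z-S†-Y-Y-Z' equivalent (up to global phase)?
Yes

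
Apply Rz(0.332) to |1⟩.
(0.9863 + 0.1652i)|1⟩

Rz(0.332) = [[e^(−iθ/2), 0], [0, e^(iθ/2)]] with e^(±iθ/2) = cos(θ/2) ± i·sin(θ/2); θ = 0.332, cos(θ/2) ≈ 0.986254, sin(θ/2) ≈ 0.165239.
With a = amp(|0⟩) = 0 and b = amp(|1⟩) = 1:
new amp(|0⟩) = (0.986254 - 0.165239i)·a = 0
new amp(|1⟩) = (0.986254 + 0.165239i)·b = (0.9863 + 0.1652i)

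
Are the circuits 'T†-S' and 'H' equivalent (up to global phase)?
No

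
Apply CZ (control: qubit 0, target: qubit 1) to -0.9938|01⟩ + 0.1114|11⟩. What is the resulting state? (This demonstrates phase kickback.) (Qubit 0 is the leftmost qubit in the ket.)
-0.9938|01⟩ - 0.1114|11⟩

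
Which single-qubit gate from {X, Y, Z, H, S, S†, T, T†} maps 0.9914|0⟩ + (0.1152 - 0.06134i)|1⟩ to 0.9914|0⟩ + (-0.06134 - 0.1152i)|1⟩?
S†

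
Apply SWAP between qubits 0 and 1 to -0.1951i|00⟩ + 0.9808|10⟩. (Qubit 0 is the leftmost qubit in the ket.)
-0.1951i|00⟩ + 0.9808|01⟩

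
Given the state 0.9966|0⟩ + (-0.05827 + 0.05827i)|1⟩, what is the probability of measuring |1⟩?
0.006791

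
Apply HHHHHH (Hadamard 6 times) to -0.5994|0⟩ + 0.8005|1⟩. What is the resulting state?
-0.5994|0⟩ + 0.8005|1⟩

H² = I, so an even number of Hadamards cancels: H^6 = I and the state is unchanged.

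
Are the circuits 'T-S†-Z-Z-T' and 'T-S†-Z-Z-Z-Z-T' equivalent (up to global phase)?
Yes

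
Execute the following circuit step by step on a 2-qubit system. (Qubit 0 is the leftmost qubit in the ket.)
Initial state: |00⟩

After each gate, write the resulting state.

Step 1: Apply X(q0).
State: |10⟩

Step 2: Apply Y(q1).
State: i|11⟩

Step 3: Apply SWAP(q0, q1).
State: i|11⟩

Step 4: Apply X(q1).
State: i|10⟩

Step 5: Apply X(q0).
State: i|00⟩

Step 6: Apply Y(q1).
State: -|01⟩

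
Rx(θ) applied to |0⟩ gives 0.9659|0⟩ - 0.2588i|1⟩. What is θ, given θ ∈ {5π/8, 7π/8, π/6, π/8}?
π/6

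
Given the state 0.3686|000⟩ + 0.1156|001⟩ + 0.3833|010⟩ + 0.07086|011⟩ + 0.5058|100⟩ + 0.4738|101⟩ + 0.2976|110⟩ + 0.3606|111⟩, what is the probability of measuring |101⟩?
0.2245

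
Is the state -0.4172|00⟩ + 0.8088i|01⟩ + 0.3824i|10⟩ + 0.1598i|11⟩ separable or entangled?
Entangled

Writing the state as a|00⟩ + b|01⟩ + c|10⟩ + d|11⟩, it is a product state iff ad − bc = 0.
Here (a, b, c, d) = (-0.4172, 0.8088i, 0.3824i, 0.1598i): ad − bc = (-0.4172)(0.1598i) − (0.8088i)(0.3824i) = (0.3093 - 0.06667i) ≠ 0, so the state is entangled.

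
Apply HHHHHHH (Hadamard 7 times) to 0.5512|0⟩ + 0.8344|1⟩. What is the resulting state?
0.9798|0⟩ - 0.2003|1⟩

H² = I, so H^7 = H: a single Hadamard. With (a, b) = (0.5512, 0.8344), H gives ((a + b)/√2, (a − b)/√2) = (0.9798, -0.2003).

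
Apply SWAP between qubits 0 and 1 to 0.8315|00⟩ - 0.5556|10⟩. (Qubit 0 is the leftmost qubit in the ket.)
0.8315|00⟩ - 0.5556|01⟩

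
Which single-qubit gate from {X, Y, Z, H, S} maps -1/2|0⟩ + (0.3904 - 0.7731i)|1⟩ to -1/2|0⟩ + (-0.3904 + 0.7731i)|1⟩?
Z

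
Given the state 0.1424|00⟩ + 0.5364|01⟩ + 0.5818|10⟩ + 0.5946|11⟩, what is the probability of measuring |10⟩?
0.3385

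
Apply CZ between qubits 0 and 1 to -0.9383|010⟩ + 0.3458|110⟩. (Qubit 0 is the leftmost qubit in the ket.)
-0.9383|010⟩ - 0.3458|110⟩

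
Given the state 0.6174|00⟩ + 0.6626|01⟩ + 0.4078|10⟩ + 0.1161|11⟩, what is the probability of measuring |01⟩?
0.439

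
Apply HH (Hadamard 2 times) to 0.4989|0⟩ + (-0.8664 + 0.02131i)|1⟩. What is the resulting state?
0.4989|0⟩ + (-0.8664 + 0.02131i)|1⟩

H² = I, so an even number of Hadamards cancels: H^2 = I and the state is unchanged.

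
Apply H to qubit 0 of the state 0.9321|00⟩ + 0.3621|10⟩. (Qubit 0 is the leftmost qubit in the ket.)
0.9151|00⟩ + 0.4031|10⟩

H on qubit 0 mixes each pair of kets that differ only in qubit 0: amplitudes (a, b) of (|…0…⟩, |…1…⟩) become ((a + b)/√2, (a − b)/√2). Kets absent from the input have amplitude 0.
(|00⟩, |10⟩): (a, b) = (0.9321, 0.3621) → (0.9151, 0.4031)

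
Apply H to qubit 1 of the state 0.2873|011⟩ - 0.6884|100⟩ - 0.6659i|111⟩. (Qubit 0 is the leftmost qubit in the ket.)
0.2032|001⟩ - 0.2032|011⟩ - 0.4868|100⟩ - 0.4709i|101⟩ - 0.4868|110⟩ + 0.4709i|111⟩

H on qubit 1 mixes each pair of kets that differ only in qubit 1: amplitudes (a, b) of (|…0…⟩, |…1…⟩) become ((a + b)/√2, (a − b)/√2). Kets absent from the input have amplitude 0.
(|001⟩, |011⟩): (a, b) = (0, 0.2873) → (0.2032, -0.2032)
(|100⟩, |110⟩): (a, b) = (-0.6884, 0) → (-0.4868, -0.4868)
(|101⟩, |111⟩): (a, b) = (0, -0.6659i) → (-0.4709i, 0.4709i)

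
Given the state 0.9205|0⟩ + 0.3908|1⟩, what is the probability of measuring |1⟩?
0.1527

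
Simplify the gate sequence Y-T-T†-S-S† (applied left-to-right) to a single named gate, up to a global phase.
Y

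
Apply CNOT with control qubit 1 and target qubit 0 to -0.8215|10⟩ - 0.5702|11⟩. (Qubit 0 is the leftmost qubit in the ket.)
-0.5702|01⟩ - 0.8215|10⟩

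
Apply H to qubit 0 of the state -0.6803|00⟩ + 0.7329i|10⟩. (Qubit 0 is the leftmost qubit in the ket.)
(-0.481 + 0.5182i)|00⟩ + (-0.481 - 0.5182i)|10⟩

H on qubit 0 mixes each pair of kets that differ only in qubit 0: amplitudes (a, b) of (|…0…⟩, |…1…⟩) become ((a + b)/√2, (a − b)/√2). Kets absent from the input have amplitude 0.
(|00⟩, |10⟩): (a, b) = (-0.6803, 0.7329i) → ((-0.481 + 0.5182i), (-0.481 - 0.5182i))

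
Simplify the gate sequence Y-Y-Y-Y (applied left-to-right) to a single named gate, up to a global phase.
I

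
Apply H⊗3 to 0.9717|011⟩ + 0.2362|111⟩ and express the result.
0.4271|000⟩ - 0.4271|001⟩ - 0.4271|010⟩ + 0.4271|011⟩ + 0.26|100⟩ - 0.26|101⟩ - 0.26|110⟩ + 0.26|111⟩

H⊗3 gives amp(|y⟩) = (1/2√2) Σ_x (−1)^(x·y) amp(|x⟩), where x·y is the number of positions in which both x and y have a 1.
|000⟩: (0.9717 + 0.2362)/(2√2) = 0.4271
|001⟩: (-0.9717 - 0.2362)/(2√2) = -0.4271
|010⟩: (-0.9717 - 0.2362)/(2√2) = -0.4271
|011⟩: (0.9717 + 0.2362)/(2√2) = 0.4271
|100⟩: (0.9717 - 0.2362)/(2√2) = 0.26
|101⟩: (-0.9717 + 0.2362)/(2√2) = -0.26
|110⟩: (-0.9717 + 0.2362)/(2√2) = -0.26
|111⟩: (0.9717 - 0.2362)/(2√2) = 0.26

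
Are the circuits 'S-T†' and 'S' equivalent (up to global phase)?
No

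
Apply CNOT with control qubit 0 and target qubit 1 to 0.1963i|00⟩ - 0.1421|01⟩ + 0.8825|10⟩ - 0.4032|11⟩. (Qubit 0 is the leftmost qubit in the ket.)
0.1963i|00⟩ - 0.1421|01⟩ - 0.4032|10⟩ + 0.8825|11⟩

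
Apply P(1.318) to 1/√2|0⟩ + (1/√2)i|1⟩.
1/√2|0⟩ + (-0.6846 + 0.1769i)|1⟩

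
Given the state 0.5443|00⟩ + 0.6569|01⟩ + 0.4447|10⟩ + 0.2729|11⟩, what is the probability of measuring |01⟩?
0.4315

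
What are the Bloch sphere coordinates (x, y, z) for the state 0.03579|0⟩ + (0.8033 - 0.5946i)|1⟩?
(0.0575, -0.04256, -0.9976)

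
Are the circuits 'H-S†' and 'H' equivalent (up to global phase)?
No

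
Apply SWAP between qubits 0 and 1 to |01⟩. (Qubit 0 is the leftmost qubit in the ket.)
|10⟩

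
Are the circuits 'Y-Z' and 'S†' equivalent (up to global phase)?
No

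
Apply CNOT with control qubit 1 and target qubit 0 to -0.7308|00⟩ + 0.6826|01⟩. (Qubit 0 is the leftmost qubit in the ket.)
-0.7308|00⟩ + 0.6826|11⟩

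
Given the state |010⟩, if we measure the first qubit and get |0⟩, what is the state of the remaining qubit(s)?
|10⟩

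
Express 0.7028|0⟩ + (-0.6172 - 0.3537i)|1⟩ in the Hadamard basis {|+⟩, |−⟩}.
(0.06053 - 0.2501i)|+⟩ + (0.9334 + 0.2501i)|−⟩

With |ψ⟩ = α|0⟩ + β|1⟩, the Hadamard-basis coefficients are ⟨+|ψ⟩ = (α + β)/√2 and ⟨−|ψ⟩ = (α − β)/√2.
Here α = 0.7028, β = (-0.6172 - 0.3537i): (α + β)/√2 = (0.06053 - 0.2501i), (α − β)/√2 = (0.9334 + 0.2501i).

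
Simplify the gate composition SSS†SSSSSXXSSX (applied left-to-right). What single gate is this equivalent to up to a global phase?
X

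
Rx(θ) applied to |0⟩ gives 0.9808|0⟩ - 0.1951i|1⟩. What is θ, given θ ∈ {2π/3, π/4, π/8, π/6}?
π/8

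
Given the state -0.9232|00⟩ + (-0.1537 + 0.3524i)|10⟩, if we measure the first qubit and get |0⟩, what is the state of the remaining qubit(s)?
-|0⟩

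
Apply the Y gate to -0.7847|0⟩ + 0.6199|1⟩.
-0.6199i|0⟩ - 0.7847i|1⟩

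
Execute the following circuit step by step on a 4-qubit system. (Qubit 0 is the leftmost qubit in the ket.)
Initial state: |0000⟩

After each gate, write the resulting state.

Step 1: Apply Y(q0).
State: i|1000⟩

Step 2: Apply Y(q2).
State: -|1010⟩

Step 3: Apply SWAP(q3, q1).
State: -|1010⟩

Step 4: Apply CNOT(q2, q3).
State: -|1011⟩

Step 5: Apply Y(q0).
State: i|0011⟩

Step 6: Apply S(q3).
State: -|0011⟩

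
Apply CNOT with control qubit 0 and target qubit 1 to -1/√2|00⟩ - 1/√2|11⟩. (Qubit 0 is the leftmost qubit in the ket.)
-1/√2|00⟩ - 1/√2|10⟩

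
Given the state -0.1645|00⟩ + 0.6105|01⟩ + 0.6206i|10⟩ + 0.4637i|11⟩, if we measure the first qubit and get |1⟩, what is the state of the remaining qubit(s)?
0.8011i|0⟩ + 0.5986i|1⟩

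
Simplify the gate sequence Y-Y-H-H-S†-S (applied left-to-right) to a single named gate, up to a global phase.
I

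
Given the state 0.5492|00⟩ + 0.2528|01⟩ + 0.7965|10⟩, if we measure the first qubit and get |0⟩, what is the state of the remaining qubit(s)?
0.9084|0⟩ + 0.4181|1⟩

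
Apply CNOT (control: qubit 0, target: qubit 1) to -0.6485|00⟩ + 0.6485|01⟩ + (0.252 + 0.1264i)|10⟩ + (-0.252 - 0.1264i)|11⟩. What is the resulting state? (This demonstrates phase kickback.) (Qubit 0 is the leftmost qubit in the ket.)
-0.6485|00⟩ + 0.6485|01⟩ + (-0.252 - 0.1264i)|10⟩ + (0.252 + 0.1264i)|11⟩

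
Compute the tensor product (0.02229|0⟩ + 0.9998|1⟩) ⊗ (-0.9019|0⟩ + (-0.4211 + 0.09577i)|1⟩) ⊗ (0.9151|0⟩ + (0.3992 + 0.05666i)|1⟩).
-0.0184|000⟩ + (-0.008025 - 0.001139i)|001⟩ + (-0.008589 + 0.001953i)|010⟩ + (-0.003868 + 0.0003203i)|011⟩ - 0.8252|100⟩ + (-0.36 - 0.05109i)|101⟩ + (-0.3853 + 0.08762i)|110⟩ + (-0.1735 + 0.01437i)|111⟩

amp(|b₁b₂…⟩) = product of the factor amplitudes for bits b₁, b₂, …; only kets whose every factor amplitude is nonzero survive.
|000⟩: (0.02229)(-0.9019)(0.9151) = -0.0184
|001⟩: (0.02229)(-0.9019)(0.3992 + 0.05666i) = (-0.008025 - 0.001139i)
|010⟩: (0.02229)(-0.4211 + 0.09577i)(0.9151) = (-0.008589 + 0.001953i)
|011⟩: (0.02229)(-0.4211 + 0.09577i)(0.3992 + 0.05666i) = (-0.003868 + 0.0003203i)
|100⟩: (0.9998)(-0.9019)(0.9151) = -0.8252
|101⟩: (0.9998)(-0.9019)(0.3992 + 0.05666i) = (-0.36 - 0.05109i)
|110⟩: (0.9998)(-0.4211 + 0.09577i)(0.9151) = (-0.3853 + 0.08762i)
|111⟩: (0.9998)(-0.4211 + 0.09577i)(0.3992 + 0.05666i) = (-0.1735 + 0.01437i)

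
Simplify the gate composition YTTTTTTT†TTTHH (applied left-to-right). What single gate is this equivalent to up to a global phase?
Y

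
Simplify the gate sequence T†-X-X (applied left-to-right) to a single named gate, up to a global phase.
T†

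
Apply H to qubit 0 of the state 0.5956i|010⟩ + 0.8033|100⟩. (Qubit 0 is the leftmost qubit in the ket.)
0.568|000⟩ + 0.4212i|010⟩ - 0.568|100⟩ + 0.4212i|110⟩

H on qubit 0 mixes each pair of kets that differ only in qubit 0: amplitudes (a, b) of (|…0…⟩, |…1…⟩) become ((a + b)/√2, (a − b)/√2). Kets absent from the input have amplitude 0.
(|000⟩, |100⟩): (a, b) = (0, 0.8033) → (0.568, -0.568)
(|010⟩, |110⟩): (a, b) = (0.5956i, 0) → (0.4212i, 0.4212i)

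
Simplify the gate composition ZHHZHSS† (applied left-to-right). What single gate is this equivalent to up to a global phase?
H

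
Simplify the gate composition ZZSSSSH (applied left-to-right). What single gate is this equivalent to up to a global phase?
H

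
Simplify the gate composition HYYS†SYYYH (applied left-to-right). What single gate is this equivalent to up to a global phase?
Y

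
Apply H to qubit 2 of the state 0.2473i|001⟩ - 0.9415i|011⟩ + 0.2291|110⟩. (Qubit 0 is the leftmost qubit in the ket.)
0.1749i|000⟩ - 0.1749i|001⟩ - 0.6657i|010⟩ + 0.6657i|011⟩ + 0.162|110⟩ + 0.162|111⟩

H on qubit 2 mixes each pair of kets that differ only in qubit 2: amplitudes (a, b) of (|…0…⟩, |…1…⟩) become ((a + b)/√2, (a − b)/√2). Kets absent from the input have amplitude 0.
(|000⟩, |001⟩): (a, b) = (0, 0.2473i) → (0.1749i, -0.1749i)
(|010⟩, |011⟩): (a, b) = (0, -0.9415i) → (-0.6657i, 0.6657i)
(|110⟩, |111⟩): (a, b) = (0.2291, 0) → (0.162, 0.162)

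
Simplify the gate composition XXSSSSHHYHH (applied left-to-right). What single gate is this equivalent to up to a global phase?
Y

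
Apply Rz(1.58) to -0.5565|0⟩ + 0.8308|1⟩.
(-0.3917 + 0.3953i)|0⟩ + (0.5848 + 0.5902i)|1⟩

Rz(1.58) = [[e^(−iθ/2), 0], [0, e^(iθ/2)]] with e^(±iθ/2) = cos(θ/2) ± i·sin(θ/2); θ = 1.58, cos(θ/2) ≈ 0.703845, sin(θ/2) ≈ 0.710353.
With a = amp(|0⟩) = -0.5565 and b = amp(|1⟩) = 0.8308:
new amp(|0⟩) = (0.703845 - 0.710353i)·a = (-0.3917 + 0.3953i)
new amp(|1⟩) = (0.703845 + 0.710353i)·b = (0.5848 + 0.5902i)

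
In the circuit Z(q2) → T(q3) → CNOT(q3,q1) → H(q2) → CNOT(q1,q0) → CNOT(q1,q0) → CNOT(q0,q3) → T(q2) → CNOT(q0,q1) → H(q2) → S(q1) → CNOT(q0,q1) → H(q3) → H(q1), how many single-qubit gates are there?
8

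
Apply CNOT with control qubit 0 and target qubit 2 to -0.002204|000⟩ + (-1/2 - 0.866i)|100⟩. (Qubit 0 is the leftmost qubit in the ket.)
-0.002204|000⟩ + (-1/2 - 0.866i)|101⟩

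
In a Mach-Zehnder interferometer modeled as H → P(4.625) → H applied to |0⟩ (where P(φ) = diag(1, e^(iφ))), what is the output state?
(0.4564 - 0.4981i)|0⟩ + (0.5436 + 0.4981i)|1⟩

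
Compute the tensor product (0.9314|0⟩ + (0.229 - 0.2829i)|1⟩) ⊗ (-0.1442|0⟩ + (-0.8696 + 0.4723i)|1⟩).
-0.1343|00⟩ + (-0.8099 + 0.4399i)|01⟩ + (-0.03302 + 0.04079i)|10⟩ + (-0.06552 + 0.3542i)|11⟩

amp(|b₁b₂…⟩) = product of the factor amplitudes for bits b₁, b₂, …; only kets whose every factor amplitude is nonzero survive.
|00⟩: (0.9314)(-0.1442) = -0.1343
|01⟩: (0.9314)(-0.8696 + 0.4723i) = (-0.8099 + 0.4399i)
|10⟩: (0.229 - 0.2829i)(-0.1442) = (-0.03302 + 0.04079i)
|11⟩: (0.229 - 0.2829i)(-0.8696 + 0.4723i) = (-0.06552 + 0.3542i)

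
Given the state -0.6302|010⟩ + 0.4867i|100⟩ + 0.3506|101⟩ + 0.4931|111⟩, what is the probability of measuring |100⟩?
0.2369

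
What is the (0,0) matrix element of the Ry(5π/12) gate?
0.7934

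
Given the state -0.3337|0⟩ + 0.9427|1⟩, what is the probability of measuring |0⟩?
0.1114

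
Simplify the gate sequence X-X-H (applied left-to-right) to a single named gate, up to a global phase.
H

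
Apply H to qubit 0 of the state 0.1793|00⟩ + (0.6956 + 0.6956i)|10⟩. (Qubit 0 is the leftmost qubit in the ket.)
(0.6186 + 0.4919i)|00⟩ + (-0.3651 - 0.4919i)|10⟩

H on qubit 0 mixes each pair of kets that differ only in qubit 0: amplitudes (a, b) of (|…0…⟩, |…1…⟩) become ((a + b)/√2, (a − b)/√2). Kets absent from the input have amplitude 0.
(|00⟩, |10⟩): (a, b) = (0.1793, (0.6956 + 0.6956i)) → ((0.6186 + 0.4919i), (-0.3651 - 0.4919i))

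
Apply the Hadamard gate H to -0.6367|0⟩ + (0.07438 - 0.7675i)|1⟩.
(-0.3976 - 0.5427i)|0⟩ + (-0.5028 + 0.5427i)|1⟩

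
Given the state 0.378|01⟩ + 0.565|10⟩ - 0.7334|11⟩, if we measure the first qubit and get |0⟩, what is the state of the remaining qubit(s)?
|1⟩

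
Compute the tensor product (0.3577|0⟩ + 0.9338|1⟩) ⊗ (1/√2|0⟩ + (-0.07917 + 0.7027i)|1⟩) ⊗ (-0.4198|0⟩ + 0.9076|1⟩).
-0.1062|000⟩ + 0.2296|001⟩ + (0.01189 - 0.1055i)|010⟩ + (-0.0257 + 0.2281i)|011⟩ - 0.2772|100⟩ + 0.5993|101⟩ + (0.03104 - 0.2755i)|110⟩ + (-0.0671 + 0.5956i)|111⟩

amp(|b₁b₂…⟩) = product of the factor amplitudes for bits b₁, b₂, …; only kets whose every factor amplitude is nonzero survive.
|000⟩: (0.3577)(1/√2)(-0.4198) = -0.1062
|001⟩: (0.3577)(1/√2)(0.9076) = 0.2296
|010⟩: (0.3577)(-0.07917 + 0.7027i)(-0.4198) = (0.01189 - 0.1055i)
|011⟩: (0.3577)(-0.07917 + 0.7027i)(0.9076) = (-0.0257 + 0.2281i)
|100⟩: (0.9338)(1/√2)(-0.4198) = -0.2772
|101⟩: (0.9338)(1/√2)(0.9076) = 0.5993
|110⟩: (0.9338)(-0.07917 + 0.7027i)(-0.4198) = (0.03104 - 0.2755i)
|111⟩: (0.9338)(-0.07917 + 0.7027i)(0.9076) = (-0.0671 + 0.5956i)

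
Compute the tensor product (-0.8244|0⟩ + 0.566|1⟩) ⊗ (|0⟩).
-0.8244|00⟩ + 0.566|10⟩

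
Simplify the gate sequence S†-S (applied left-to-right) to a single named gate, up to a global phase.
I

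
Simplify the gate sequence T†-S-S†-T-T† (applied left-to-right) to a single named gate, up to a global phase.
T†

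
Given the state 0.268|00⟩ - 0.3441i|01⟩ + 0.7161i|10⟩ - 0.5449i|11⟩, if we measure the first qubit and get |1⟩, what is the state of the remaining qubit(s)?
0.7958i|0⟩ - 0.6056i|1⟩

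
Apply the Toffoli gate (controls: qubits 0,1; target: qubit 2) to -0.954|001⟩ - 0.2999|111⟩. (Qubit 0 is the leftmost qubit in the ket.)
-0.954|001⟩ - 0.2999|110⟩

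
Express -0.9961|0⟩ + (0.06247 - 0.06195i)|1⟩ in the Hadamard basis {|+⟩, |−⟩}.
(-0.6602 - 0.04381i)|+⟩ + (-0.7485 + 0.04381i)|−⟩

With |ψ⟩ = α|0⟩ + β|1⟩, the Hadamard-basis coefficients are ⟨+|ψ⟩ = (α + β)/√2 and ⟨−|ψ⟩ = (α − β)/√2.
Here α = -0.9961, β = (0.06247 - 0.06195i): (α + β)/√2 = (-0.6602 - 0.04381i), (α − β)/√2 = (-0.7485 + 0.04381i).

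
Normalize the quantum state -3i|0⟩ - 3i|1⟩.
-(1/√2)i|0⟩ - (1/√2)i|1⟩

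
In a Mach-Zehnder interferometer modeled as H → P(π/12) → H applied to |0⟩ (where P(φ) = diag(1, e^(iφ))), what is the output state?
(0.983 + 0.1294i)|0⟩ + (0.01704 - 0.1294i)|1⟩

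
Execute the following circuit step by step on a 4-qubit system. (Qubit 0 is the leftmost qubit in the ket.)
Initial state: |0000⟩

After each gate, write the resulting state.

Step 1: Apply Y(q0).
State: i|1000⟩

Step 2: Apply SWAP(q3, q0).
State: i|0001⟩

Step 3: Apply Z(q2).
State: i|0001⟩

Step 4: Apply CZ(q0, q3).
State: i|0001⟩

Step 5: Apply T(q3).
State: (-1/√2 + (1/√2)i)|0001⟩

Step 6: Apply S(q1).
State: (-1/√2 + (1/√2)i)|0001⟩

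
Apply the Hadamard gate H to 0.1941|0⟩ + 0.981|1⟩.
0.8309|0⟩ - 0.5564|1⟩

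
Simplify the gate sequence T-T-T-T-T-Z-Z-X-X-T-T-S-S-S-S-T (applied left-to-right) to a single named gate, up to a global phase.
I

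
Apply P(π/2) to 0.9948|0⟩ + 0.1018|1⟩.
0.9948|0⟩ + 0.1018i|1⟩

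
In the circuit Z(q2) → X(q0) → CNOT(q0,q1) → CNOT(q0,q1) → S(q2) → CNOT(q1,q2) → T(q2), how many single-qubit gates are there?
4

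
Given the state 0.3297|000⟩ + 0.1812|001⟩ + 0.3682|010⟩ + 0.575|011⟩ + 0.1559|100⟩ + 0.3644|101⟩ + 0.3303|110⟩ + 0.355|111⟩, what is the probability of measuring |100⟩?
0.0243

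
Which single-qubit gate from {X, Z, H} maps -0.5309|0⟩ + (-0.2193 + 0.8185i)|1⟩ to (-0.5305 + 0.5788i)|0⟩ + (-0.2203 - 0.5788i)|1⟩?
H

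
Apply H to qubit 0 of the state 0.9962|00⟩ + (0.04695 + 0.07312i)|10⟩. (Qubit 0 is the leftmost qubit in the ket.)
(0.7376 + 0.0517i)|00⟩ + (0.6712 - 0.0517i)|10⟩

H on qubit 0 mixes each pair of kets that differ only in qubit 0: amplitudes (a, b) of (|…0…⟩, |…1…⟩) become ((a + b)/√2, (a − b)/√2). Kets absent from the input have amplitude 0.
(|00⟩, |10⟩): (a, b) = (0.9962, (0.04695 + 0.07312i)) → ((0.7376 + 0.0517i), (0.6712 - 0.0517i))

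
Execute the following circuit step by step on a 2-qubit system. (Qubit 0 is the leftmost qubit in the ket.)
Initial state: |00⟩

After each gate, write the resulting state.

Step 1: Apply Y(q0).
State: i|10⟩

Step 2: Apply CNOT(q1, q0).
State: i|10⟩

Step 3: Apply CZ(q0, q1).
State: i|10⟩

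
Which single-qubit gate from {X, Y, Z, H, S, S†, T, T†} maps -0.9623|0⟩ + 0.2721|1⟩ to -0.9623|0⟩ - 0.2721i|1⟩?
S†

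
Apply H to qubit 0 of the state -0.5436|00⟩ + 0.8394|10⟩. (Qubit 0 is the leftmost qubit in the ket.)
0.2092|00⟩ - 0.9779|10⟩

H on qubit 0 mixes each pair of kets that differ only in qubit 0: amplitudes (a, b) of (|…0…⟩, |…1…⟩) become ((a + b)/√2, (a − b)/√2). Kets absent from the input have amplitude 0.
(|00⟩, |10⟩): (a, b) = (-0.5436, 0.8394) → (0.2092, -0.9779)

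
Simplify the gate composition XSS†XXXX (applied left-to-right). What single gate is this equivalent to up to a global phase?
X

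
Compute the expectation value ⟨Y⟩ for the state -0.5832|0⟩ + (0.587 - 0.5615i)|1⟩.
0.6549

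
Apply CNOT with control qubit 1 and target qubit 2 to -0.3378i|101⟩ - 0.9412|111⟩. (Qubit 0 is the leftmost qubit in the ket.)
-0.3378i|101⟩ - 0.9412|110⟩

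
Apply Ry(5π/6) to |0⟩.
0.2588|0⟩ + 0.9659|1⟩

Ry(5π/6) = [[cos(θ/2), −sin(θ/2)], [sin(θ/2), cos(θ/2)]]; θ = 5π/6, cos(θ/2) ≈ 0.258819, sin(θ/2) ≈ 0.965926.
With a = amp(|0⟩) = 1 and b = amp(|1⟩) = 0:
new amp(|0⟩) = (0.258819)·a + (-0.965926)·b = 0.2588
new amp(|1⟩) = (0.965926)·a + (0.258819)·b = 0.9659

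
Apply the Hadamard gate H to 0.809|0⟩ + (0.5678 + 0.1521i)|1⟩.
(0.9735 + 0.1076i)|0⟩ + (0.1706 - 0.1076i)|1⟩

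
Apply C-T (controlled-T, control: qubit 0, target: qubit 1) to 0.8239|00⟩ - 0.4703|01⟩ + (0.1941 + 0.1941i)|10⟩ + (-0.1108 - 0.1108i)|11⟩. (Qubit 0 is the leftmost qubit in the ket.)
0.8239|00⟩ - 0.4703|01⟩ + (0.1941 + 0.1941i)|10⟩ - 0.1567i|11⟩

C-T leaves the control-|0⟩ kets |00⟩, |01⟩ unchanged and applies T to qubit 1 on the control-|1⟩ pair (|10⟩, |11⟩).
T = [[1, 0], [0, (1/√2 + (1/√2)i)]].
With a = amp(|10⟩) = (0.1941 + 0.1941i) and b = amp(|11⟩) = (-0.1108 - 0.1108i):
new amp(|10⟩) = (1)·a = (0.1941 + 0.1941i)
new amp(|11⟩) = (1/√2 + (1/√2)i)·b = -0.1567i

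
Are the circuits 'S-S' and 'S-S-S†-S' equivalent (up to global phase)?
Yes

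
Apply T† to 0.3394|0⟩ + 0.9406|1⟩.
0.3394|0⟩ + (0.6651 - 0.6651i)|1⟩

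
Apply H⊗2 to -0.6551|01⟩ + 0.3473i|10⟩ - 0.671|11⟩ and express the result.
(-0.6631 + 0.1737i)|00⟩ + (0.6631 + 0.1737i)|01⟩ + (0.00795 - 0.1737i)|10⟩ + (-0.00795 - 0.1737i)|11⟩

H⊗2 gives amp(|y⟩) = (1/2) Σ_x (−1)^(x·y) amp(|x⟩), where x·y is the number of positions in which both x and y have a 1.
|00⟩: (-0.6551 + 0.3473i - 0.671)/2 = (-0.6631 + 0.1737i)
|01⟩: (0.6551 + 0.3473i + 0.671)/2 = (0.6631 + 0.1737i)
|10⟩: (-0.6551 - 0.3473i + 0.671)/2 = (0.00795 - 0.1737i)
|11⟩: (0.6551 - 0.3473i - 0.671)/2 = (-0.00795 - 0.1737i)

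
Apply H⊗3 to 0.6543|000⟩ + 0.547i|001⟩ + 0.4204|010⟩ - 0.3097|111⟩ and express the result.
(0.2705 + 0.1934i)|000⟩ + (0.4895 - 0.1934i)|001⟩ + (0.1922 + 0.1934i)|010⟩ + (-0.0268 - 0.1934i)|011⟩ + (0.4895 + 0.1934i)|100⟩ + (0.2705 - 0.1934i)|101⟩ + (-0.0268 + 0.1934i)|110⟩ + (0.1922 - 0.1934i)|111⟩

H⊗3 gives amp(|y⟩) = (1/2√2) Σ_x (−1)^(x·y) amp(|x⟩), where x·y is the number of positions in which both x and y have a 1.
|000⟩: (0.6543 + 0.547i + 0.4204 - 0.3097)/(2√2) = (0.2705 + 0.1934i)
|001⟩: (0.6543 - 0.547i + 0.4204 + 0.3097)/(2√2) = (0.4895 - 0.1934i)
|010⟩: (0.6543 + 0.547i - 0.4204 + 0.3097)/(2√2) = (0.1922 + 0.1934i)
|011⟩: (0.6543 - 0.547i - 0.4204 - 0.3097)/(2√2) = (-0.0268 - 0.1934i)
|100⟩: (0.6543 + 0.547i + 0.4204 + 0.3097)/(2√2) = (0.4895 + 0.1934i)
|101⟩: (0.6543 - 0.547i + 0.4204 - 0.3097)/(2√2) = (0.2705 - 0.1934i)
|110⟩: (0.6543 + 0.547i - 0.4204 - 0.3097)/(2√2) = (-0.0268 + 0.1934i)
|111⟩: (0.6543 - 0.547i - 0.4204 + 0.3097)/(2√2) = (0.1922 - 0.1934i)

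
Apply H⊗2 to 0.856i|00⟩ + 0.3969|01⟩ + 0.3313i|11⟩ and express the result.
(0.1985 + 0.5937i)|00⟩ + (-0.1985 + 0.2624i)|01⟩ + (0.1985 + 0.2624i)|10⟩ + (-0.1985 + 0.5937i)|11⟩

H⊗2 gives amp(|y⟩) = (1/2) Σ_x (−1)^(x·y) amp(|x⟩), where x·y is the number of positions in which both x and y have a 1.
|00⟩: (0.856i + 0.3969 + 0.3313i)/2 = (0.1985 + 0.5937i)
|01⟩: (0.856i - 0.3969 - 0.3313i)/2 = (-0.1985 + 0.2624i)
|10⟩: (0.856i + 0.3969 - 0.3313i)/2 = (0.1985 + 0.2624i)
|11⟩: (0.856i - 0.3969 + 0.3313i)/2 = (-0.1985 + 0.5937i)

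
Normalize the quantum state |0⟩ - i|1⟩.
1/√2|0⟩ - (1/√2)i|1⟩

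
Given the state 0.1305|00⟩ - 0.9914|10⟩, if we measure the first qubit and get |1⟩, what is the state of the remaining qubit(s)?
-|0⟩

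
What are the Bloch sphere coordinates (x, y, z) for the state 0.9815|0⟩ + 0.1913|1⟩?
(0.3755, 0, 0.9267)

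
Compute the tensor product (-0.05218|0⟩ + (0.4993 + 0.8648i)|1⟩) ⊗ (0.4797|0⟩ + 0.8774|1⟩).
-0.02503|00⟩ - 0.04578|01⟩ + (0.2395 + 0.4148i)|10⟩ + (0.4381 + 0.7588i)|11⟩

amp(|b₁b₂…⟩) = product of the factor amplitudes for bits b₁, b₂, …; only kets whose every factor amplitude is nonzero survive.
|00⟩: (-0.05218)(0.4797) = -0.02503
|01⟩: (-0.05218)(0.8774) = -0.04578
|10⟩: (0.4993 + 0.8648i)(0.4797) = (0.2395 + 0.4148i)
|11⟩: (0.4993 + 0.8648i)(0.8774) = (0.4381 + 0.7588i)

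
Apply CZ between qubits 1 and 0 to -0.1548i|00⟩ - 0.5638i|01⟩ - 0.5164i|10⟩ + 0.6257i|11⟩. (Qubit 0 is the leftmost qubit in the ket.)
-0.1548i|00⟩ - 0.5638i|01⟩ - 0.5164i|10⟩ - 0.6257i|11⟩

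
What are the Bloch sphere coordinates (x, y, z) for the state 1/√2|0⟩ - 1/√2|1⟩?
(-1, 0, 0)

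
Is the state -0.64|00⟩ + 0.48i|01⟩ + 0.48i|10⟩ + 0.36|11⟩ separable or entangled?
Separable

Writing the state as a|00⟩ + b|01⟩ + c|10⟩ + d|11⟩, it is a product state iff ad − bc = 0.
Here (a, b, c, d) = (-0.64, 0.48i, 0.48i, 0.36): ad − bc = (-0.64)(0.36) − (0.48i)(0.48i) = 0, so the state is separable.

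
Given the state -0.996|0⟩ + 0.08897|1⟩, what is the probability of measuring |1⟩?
0.007916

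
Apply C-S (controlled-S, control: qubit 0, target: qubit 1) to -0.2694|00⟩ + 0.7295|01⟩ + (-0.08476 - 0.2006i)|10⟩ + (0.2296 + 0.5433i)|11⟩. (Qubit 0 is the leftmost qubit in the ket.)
-0.2694|00⟩ + 0.7295|01⟩ + (-0.08476 - 0.2006i)|10⟩ + (-0.5433 + 0.2296i)|11⟩

C-S leaves the control-|0⟩ kets |00⟩, |01⟩ unchanged and applies S to qubit 1 on the control-|1⟩ pair (|10⟩, |11⟩).
S = [[1, 0], [0, i]].
With a = amp(|10⟩) = (-0.08476 - 0.2006i) and b = amp(|11⟩) = (0.2296 + 0.5433i):
new amp(|10⟩) = (1)·a = (-0.08476 - 0.2006i)
new amp(|11⟩) = (i)·b = (-0.5433 + 0.2296i)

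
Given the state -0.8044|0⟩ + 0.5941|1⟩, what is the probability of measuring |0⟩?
0.6471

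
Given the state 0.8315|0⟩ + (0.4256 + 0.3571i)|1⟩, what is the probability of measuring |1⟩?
0.3087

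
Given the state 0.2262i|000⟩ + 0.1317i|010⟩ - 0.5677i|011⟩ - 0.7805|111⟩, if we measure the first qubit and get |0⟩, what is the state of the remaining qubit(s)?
0.3618i|00⟩ + 0.2107i|10⟩ - 0.9081i|11⟩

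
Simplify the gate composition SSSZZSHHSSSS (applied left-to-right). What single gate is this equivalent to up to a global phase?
I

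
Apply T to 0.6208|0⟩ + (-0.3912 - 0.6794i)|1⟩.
0.6208|0⟩ + (0.2038 - 0.757i)|1⟩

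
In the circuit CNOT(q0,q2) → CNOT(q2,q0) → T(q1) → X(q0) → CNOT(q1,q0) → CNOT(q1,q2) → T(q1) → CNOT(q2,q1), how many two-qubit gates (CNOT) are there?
5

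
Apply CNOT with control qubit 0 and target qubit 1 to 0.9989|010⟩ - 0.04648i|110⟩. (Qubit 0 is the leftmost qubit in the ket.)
0.9989|010⟩ - 0.04648i|100⟩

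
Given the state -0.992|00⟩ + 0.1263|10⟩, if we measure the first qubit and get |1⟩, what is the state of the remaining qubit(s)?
|0⟩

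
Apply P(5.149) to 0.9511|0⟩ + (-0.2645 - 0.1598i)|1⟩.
0.9511|0⟩ + (-0.2567 + 0.1721i)|1⟩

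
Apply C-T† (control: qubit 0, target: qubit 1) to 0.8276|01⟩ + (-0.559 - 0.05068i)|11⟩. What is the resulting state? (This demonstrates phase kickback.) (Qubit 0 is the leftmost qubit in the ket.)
0.8276|01⟩ + (-0.4311 + 0.3594i)|11⟩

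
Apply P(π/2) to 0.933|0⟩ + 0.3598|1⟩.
0.933|0⟩ + 0.3598i|1⟩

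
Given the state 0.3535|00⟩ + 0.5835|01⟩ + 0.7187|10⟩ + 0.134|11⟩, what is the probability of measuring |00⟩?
0.125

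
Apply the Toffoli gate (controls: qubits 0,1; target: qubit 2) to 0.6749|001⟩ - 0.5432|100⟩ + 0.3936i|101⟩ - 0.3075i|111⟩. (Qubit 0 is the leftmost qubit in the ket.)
0.6749|001⟩ - 0.5432|100⟩ + 0.3936i|101⟩ - 0.3075i|110⟩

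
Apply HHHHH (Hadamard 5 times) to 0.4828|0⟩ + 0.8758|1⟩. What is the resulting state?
0.9607|0⟩ - 0.2779|1⟩

H² = I, so H^5 = H: a single Hadamard. With (a, b) = (0.4828, 0.8758), H gives ((a + b)/√2, (a − b)/√2) = (0.9607, -0.2779).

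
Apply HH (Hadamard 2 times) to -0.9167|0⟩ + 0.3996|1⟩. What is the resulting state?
-0.9167|0⟩ + 0.3996|1⟩

H² = I, so an even number of Hadamards cancels: H^2 = I and the state is unchanged.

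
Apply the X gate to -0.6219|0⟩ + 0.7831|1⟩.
0.7831|0⟩ - 0.6219|1⟩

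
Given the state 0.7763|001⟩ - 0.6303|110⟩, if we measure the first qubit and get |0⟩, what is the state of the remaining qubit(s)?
|01⟩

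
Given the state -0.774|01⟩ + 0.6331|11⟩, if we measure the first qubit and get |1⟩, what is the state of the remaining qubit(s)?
|1⟩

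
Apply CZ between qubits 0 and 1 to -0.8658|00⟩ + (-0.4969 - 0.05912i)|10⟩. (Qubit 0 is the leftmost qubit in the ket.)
-0.8658|00⟩ + (-0.4969 - 0.05912i)|10⟩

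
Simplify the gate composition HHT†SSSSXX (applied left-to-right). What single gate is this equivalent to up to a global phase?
T†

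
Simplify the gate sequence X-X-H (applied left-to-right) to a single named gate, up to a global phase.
H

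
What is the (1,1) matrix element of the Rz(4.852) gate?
(-0.7547 + 0.6561i)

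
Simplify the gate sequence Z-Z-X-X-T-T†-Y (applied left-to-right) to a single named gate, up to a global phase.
Y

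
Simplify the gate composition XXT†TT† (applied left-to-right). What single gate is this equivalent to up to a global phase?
T†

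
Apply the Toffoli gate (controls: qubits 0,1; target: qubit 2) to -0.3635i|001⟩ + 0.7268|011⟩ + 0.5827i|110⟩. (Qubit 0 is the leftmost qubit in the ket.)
-0.3635i|001⟩ + 0.7268|011⟩ + 0.5827i|111⟩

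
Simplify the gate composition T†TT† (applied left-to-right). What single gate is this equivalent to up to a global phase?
T†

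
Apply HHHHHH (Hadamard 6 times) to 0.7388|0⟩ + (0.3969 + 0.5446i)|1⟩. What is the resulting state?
0.7388|0⟩ + (0.3969 + 0.5446i)|1⟩

H² = I, so an even number of Hadamards cancels: H^6 = I and the state is unchanged.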